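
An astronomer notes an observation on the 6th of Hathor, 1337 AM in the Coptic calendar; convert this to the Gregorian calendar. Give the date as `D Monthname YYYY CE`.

Julian Day Number of the source date = 2313069.
Converting JDN 2313069 to the Gregorian calendar gives 12 November 1620 CE.

12 November 1620 CE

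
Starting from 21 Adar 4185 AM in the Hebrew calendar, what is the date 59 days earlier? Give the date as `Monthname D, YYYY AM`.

Tevet 21, 4185 AM

Counting 59 days back from JDN 1876346 reaches JDN 1876287, which is Tevet 21, 4185 AM.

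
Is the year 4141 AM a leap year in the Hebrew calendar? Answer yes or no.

Hebrew year 4141 is year 18 of its 19-year Metonic cycle; leap years are at positions 3, 6, 8, 11, 14, 17, 19, so it is a common year (12 months).

no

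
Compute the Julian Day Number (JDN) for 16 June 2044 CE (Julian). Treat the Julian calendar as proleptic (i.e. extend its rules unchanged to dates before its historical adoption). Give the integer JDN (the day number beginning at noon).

2467796

In the Gregorian calendar the same day is 29 June 2044.
JDN 2451545 is 1 January 2000 CE (Gregorian); the target day is +16251 days from there, so JDN = 2467796.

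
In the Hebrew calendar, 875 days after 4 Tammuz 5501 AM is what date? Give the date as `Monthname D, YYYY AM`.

JDN of 4 Tammuz 5501 AM = 2357116.
2357116 + 875 = 2357991.
JDN 2357991 in the Hebrew calendar is Cheshvan 23, 5504 AM.

Cheshvan 23, 5504 AM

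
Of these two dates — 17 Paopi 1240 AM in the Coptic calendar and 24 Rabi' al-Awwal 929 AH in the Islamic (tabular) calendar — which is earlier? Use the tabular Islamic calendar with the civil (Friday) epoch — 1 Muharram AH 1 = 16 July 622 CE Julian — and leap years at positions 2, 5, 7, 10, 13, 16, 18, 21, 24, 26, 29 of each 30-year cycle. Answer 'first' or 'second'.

The two dates have Julian Day Numbers 2277621 and 2277374 respectively.
Since 2277374 < 2277621, the second date comes first.

second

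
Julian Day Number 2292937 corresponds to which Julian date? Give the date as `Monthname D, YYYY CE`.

JDN 2292937 is 30 September 1565 in the proleptic Gregorian calendar.
In the Julian calendar that day is September 20, 1565 CE.

September 20, 1565 CE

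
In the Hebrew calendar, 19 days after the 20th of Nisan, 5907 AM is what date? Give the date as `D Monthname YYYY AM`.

JDN of the 20th of Nisan, 5907 AM = 2505345.
2505345 + 19 = 2505364.
JDN 2505364 in the Hebrew calendar is 9 Iyar 5907 AM.

9 Iyar 5907 AM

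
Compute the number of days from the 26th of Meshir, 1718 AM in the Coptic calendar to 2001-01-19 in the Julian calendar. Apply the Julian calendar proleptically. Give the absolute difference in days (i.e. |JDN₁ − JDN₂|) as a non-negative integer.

JDN of the first date = 2452339.
JDN of the second date = 2451942.
|2451942 − 2452339| = 397.

397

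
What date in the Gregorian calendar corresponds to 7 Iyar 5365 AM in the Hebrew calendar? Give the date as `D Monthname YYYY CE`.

25 April 1605 CE

Julian Day Number of the source date = 2307389.
Converting JDN 2307389 to the Gregorian calendar gives 25 April 1605 CE.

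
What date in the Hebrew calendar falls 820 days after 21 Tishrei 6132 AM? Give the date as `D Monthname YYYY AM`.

Counting 820 days forward from JDN 2587323 reaches JDN 2588143, which is 12 Tevet 6134 AM.

12 Tevet 6134 AM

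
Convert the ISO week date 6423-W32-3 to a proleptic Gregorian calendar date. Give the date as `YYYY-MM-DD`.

ISO week 1 of 6423 is the week containing the first Thursday of 6423.
Week 32, day 3 (Wednesday) lands on 6423-08-09.

6423-08-09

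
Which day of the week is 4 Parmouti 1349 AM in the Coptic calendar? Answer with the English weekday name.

Saturday

This is JDN 2317600 (9 April 1633 Gregorian).
2317600 ≡ 5 (mod 7); counting from Monday = 0 gives Saturday.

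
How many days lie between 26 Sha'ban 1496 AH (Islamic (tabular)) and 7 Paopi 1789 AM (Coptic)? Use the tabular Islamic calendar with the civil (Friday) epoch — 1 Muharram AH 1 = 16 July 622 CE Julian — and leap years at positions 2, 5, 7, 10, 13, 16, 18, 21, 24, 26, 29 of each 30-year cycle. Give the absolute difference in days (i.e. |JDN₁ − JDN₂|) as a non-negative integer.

JDN of the first date = 2478450.
JDN of the second date = 2478133.
|2478133 − 2478450| = 317.

317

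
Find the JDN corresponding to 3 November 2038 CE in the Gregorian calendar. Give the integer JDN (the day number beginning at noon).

2465731

JDN 2400001 is 17 November 1858 CE (Gregorian), MJD 0; the target day is +65730 days from there, so JDN = 2465731.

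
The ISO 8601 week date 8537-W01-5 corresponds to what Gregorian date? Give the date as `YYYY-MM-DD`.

ISO week 1 of 8537 is the week containing the first Thursday of 8537.
Week 1, day 5 (Friday) lands on 8537-01-04.

8537-01-04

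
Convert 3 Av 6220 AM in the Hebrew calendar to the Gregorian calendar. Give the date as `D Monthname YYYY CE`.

21 July 2460 CE

Both dates share Julian Day Number 2619759; in the Gregorian calendar that is 21 July 2460 CE.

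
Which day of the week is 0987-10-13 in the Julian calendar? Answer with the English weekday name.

Thursday

This is JDN 2081845 (18 October 987 Gregorian).
2081845 ≡ 3 (mod 7); counting from Monday = 0 gives Thursday.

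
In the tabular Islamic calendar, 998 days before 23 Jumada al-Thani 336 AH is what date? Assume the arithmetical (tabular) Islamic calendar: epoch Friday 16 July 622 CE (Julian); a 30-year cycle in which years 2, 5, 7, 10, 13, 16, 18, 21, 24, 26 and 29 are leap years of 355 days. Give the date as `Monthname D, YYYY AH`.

Counting 998 days back from JDN 2067323 reaches JDN 2066325, which is Sha'ban 29, 333 AH.

Sha'ban 29, 333 AH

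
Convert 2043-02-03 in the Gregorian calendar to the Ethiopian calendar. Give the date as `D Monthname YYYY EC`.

26 Tir 2035 EC

Both dates share Julian Day Number 2467284; in the Ethiopian calendar that is 26 Tir 2035 EC.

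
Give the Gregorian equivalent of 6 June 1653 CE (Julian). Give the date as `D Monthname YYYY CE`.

The Julian–Gregorian offset here is 10 days (Julian trailing).
6 June 1653 Julian + 10 days → 16 June 1653 Gregorian.

16 June 1653 CE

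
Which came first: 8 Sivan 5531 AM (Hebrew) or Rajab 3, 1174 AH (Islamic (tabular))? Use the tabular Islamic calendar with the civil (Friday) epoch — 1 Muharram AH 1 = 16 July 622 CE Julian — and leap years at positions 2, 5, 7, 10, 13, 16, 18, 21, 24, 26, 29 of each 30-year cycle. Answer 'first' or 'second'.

First date → JDN 2368045; second date → JDN 2364291.
JDN 2364291 < JDN 2368045, so the second date is earlier.

second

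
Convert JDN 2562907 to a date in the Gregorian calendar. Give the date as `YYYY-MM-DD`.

2304-11-25

Counting from JDN 2299161 = 15 Oct 1582 gives an offset of 263746 days.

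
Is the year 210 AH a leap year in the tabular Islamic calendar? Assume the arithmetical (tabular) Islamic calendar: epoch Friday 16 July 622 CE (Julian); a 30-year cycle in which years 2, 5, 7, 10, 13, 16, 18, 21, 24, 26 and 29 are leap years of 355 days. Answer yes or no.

no

Year 210 AH is year 30 of its 30-year cycle; leap positions are 2, 5, 7, 10, 13, 16, 18, 21, 24, 26, 29, so it is a common year (354 days).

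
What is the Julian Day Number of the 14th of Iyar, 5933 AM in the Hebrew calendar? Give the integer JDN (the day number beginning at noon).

Equivalently 26 April 2173 (Gregorian).
JDN 2400001 is 17 November 1858 CE (Gregorian), MJD 0; the target day is +114847 days from there, so JDN = 2514848.

2514848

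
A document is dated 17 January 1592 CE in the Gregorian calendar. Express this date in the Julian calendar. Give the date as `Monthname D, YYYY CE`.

January 7, 1592 CE

The Julian–Gregorian offset here is 10 days (Julian trailing).
17 January 1592 Gregorian − 10 days → 7 January 1592 Julian.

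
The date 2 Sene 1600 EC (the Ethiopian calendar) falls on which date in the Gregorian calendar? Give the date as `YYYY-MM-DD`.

Julian Day Number of the source date = 2308527.
Converting JDN 2308527 to the Gregorian calendar gives 6 June 1608 CE.

1608-06-06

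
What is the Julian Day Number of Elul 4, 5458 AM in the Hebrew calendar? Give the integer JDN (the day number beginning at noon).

2341465

Equivalently 11 August 1698 (Gregorian).
JDN 2299161 is 15 October 1582 CE (Gregorian); the target day is +42304 days from there, so JDN = 2341465.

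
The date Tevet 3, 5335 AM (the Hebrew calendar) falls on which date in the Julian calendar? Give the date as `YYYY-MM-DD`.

1574-12-16

The source date corresponds to 26 December 1574 in the proleptic Gregorian calendar (JDN 2296311).
That day falls on 16 December 1574 CE in the Julian calendar.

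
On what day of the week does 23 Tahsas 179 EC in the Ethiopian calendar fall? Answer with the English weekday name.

Equivalently 18 December 186 Gregorian, JDN 1789347.
1789347 ≡ 0 (mod 7); counting from Monday = 0 gives Monday.

Monday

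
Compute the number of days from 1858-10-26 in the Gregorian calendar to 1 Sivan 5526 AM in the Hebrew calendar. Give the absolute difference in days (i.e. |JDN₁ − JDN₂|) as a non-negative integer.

First date → JDN 2399979; second date → JDN 2366207.
The interval is |2399979 − 2366207| = 33772 days.

33772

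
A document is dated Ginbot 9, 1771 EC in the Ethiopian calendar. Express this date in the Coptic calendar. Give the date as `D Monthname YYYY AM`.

9 Pashons 1495 AM

Julian Day Number of the source date = 2370961.
Converting JDN 2370961 to the Coptic calendar gives 9 Pashons 1495 AM.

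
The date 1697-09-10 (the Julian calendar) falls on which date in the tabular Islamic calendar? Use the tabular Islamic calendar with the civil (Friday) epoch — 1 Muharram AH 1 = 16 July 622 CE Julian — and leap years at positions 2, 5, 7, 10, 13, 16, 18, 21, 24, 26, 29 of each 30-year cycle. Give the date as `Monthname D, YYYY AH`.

Julian Day Number of the source date = 2341140.
Converting JDN 2341140 to the tabular Islamic calendar gives 4 Rabi' al-Awwal 1109 AH.

Rabi' al-Awwal 4, 1109 AH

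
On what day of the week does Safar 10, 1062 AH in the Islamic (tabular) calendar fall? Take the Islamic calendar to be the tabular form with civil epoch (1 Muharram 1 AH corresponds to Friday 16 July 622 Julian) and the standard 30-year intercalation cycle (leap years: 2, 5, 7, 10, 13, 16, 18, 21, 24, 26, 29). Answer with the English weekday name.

Equivalently 22 January 1652 Gregorian, JDN 2324462.
2324462 ≡ 0 (mod 7); counting from Monday = 0 gives Monday.

Monday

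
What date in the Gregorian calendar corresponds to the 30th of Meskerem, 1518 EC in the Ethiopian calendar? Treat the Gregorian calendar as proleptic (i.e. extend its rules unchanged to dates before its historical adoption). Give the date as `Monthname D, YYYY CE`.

Both dates share Julian Day Number 2278334; in the Gregorian calendar that is 7 October 1525 CE.

October 7, 1525 CE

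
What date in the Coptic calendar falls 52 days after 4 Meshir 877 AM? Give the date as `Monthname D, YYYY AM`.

Paremhat 26, 877 AM

JDN of 4 Meshir 877 AM = 2145142.
2145142 + 52 = 2145194.
JDN 2145194 in the Coptic calendar is Paremhat 26, 877 AM.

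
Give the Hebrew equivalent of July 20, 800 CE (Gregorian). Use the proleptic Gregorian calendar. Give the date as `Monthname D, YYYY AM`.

Tammuz 19, 4560 AM

Both dates share Julian Day Number 2013455; in the Hebrew calendar that is 19 Tammuz 4560 AM.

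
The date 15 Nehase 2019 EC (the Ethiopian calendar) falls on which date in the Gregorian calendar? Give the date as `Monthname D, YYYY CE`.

August 21, 2027 CE

Julian Day Number of the source date = 2461639.
Converting JDN 2461639 to the Gregorian calendar gives 21 August 2027 CE.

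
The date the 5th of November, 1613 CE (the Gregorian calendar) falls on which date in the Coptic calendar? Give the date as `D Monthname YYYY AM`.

29 Paopi 1330 AM

Julian Day Number of the source date = 2310505.
Converting JDN 2310505 to the Coptic calendar gives 29 Paopi 1330 AM.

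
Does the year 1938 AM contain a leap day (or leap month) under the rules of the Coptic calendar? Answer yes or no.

1938 mod 4 = 2; in the Coptic calendar a year is leap when year mod 4 = 3, so it is a common year.

no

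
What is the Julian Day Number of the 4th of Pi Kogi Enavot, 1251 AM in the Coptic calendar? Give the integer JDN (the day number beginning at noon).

In the proleptic Gregorian calendar the same day is 6 September 1535.
JDN 2299161 is 15 October 1582 CE (Gregorian); the target day is −17206 days from there, so JDN = 2281955.

2281955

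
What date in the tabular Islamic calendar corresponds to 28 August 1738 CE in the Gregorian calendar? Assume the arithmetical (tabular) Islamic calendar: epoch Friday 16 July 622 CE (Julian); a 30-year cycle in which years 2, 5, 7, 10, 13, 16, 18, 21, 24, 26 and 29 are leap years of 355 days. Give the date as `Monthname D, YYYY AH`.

Jumada al-Awwal 12, 1151 AH

Julian Day Number of the source date = 2356091.
Converting JDN 2356091 to the tabular Islamic calendar gives 12 Jumada al-Awwal 1151 AH.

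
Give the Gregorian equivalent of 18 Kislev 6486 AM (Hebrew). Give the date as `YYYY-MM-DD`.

2725-12-16

Both dates share Julian Day Number 2716695; in the Gregorian calendar that is 16 December 2725 CE.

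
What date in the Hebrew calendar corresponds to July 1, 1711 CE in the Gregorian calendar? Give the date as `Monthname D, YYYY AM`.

Julian Day Number of the source date = 2346171.
Converting JDN 2346171 to the Hebrew calendar gives 14 Tammuz 5471 AM.

Tammuz 14, 5471 AM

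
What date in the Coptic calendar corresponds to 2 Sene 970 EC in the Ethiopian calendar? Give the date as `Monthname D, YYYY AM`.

Both dates share Julian Day Number 2078419; in the Coptic calendar that is 2 Paoni 694 AM.

Paoni 2, 694 AM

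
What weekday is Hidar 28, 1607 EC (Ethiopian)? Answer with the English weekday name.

Thursday

In the Gregorian calendar this is 4 December 1614 (JDN 2310899).
2310899 ≡ 3 (mod 7); counting from Monday = 0 gives Thursday.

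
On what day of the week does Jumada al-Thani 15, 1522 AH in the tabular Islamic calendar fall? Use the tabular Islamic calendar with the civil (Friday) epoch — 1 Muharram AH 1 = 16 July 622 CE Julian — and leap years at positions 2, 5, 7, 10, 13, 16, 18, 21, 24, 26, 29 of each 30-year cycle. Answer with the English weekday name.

Friday

Equivalently 12 September 2098 Gregorian, JDN 2487594.
2487594 ≡ 4 (mod 7); counting from Monday = 0 gives Friday.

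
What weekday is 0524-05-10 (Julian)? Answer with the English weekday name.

Friday

Equivalently 12 May 524 Gregorian, JDN 1912579.
JDN 1912579 mod 7 = 4, and JDN 0 was a Monday, so this is a Friday.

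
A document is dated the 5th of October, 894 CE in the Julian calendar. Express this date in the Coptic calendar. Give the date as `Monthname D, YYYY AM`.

Both dates share Julian Day Number 2047869; in the Coptic calendar that is 8 Paopi 611 AM.

Paopi 8, 611 AM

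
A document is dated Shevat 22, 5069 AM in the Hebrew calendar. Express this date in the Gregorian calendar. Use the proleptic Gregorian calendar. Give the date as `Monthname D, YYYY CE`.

Both dates share Julian Day Number 2199204; in the Gregorian calendar that is 11 February 1309 CE.

February 11, 1309 CE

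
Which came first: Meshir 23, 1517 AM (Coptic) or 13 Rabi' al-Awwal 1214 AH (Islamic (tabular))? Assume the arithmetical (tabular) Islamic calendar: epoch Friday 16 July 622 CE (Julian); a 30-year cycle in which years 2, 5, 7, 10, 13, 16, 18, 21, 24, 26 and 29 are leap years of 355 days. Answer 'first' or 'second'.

First date → JDN 2378921; second date → JDN 2378358.
JDN 2378358 < JDN 2378921, so the second date is earlier.

second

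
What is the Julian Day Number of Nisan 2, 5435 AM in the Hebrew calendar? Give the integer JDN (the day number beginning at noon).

Equivalently 29 March 1675 (Gregorian).
JDN 2451545 is 1 January 2000 CE (Gregorian); the target day is −118616 days from there, so JDN = 2332929.

2332929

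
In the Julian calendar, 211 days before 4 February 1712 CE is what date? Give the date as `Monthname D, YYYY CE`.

July 8, 1711 CE

JDN of 4 February 1712 CE = 2346400.
2346400 − 211 = 2346189.
JDN 2346189 in the Julian calendar is July 8, 1711 CE.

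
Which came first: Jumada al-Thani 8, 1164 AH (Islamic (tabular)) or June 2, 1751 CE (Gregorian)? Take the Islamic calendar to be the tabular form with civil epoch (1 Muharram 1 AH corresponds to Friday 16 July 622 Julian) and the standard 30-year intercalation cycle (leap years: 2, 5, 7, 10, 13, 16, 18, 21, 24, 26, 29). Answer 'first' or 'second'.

First date → JDN 2360723; second date → JDN 2360752.
JDN 2360723 < JDN 2360752, so the first date is earlier.

first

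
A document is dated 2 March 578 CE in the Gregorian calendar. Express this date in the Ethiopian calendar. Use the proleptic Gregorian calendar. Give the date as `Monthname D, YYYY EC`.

Megabit 4, 570 EC

Both dates share Julian Day Number 1932231; in the Ethiopian calendar that is 4 Megabit 570 EC.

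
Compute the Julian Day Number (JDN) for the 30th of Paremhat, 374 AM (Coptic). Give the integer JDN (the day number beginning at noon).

1961477

Equivalently 29 March 658 (proleptic Gregorian).
JDN 2299161 is 15 October 1582 CE (Gregorian); the target day is −337684 days from there, so JDN = 1961477.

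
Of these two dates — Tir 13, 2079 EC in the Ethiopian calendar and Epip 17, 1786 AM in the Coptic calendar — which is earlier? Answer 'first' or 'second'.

The two dates have Julian Day Numbers 2483342 and 2477317 respectively.
Since 2477317 < 2483342, the second date comes first.

second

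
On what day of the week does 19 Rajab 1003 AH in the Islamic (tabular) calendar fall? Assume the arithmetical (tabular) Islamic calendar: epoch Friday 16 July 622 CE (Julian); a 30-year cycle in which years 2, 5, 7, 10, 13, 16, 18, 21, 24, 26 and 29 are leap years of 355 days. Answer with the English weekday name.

Thursday

Equivalently 30 March 1595 Gregorian, JDN 2303710.
2303710 ≡ 3 (mod 7); counting from Monday = 0 gives Thursday.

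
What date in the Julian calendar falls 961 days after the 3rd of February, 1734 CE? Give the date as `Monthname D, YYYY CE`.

September 21, 1736 CE

Counting 961 days forward from JDN 2354435 reaches JDN 2355396, which is September 21, 1736 CE.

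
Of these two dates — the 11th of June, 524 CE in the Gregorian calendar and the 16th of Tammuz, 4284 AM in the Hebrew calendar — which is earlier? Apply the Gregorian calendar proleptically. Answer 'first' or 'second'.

first

The two dates have Julian Day Numbers 1912609 and 1912633 respectively.
Since 1912609 < 1912633, the first date comes first.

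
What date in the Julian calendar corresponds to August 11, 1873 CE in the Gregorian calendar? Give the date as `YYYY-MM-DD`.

1873-07-30

At this point the Julian calendar is 12 days behind the Gregorian.
11 August 1873 Gregorian − 12 days → 30 July 1873 Julian.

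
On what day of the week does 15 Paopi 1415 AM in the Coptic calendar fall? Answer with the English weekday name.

Wednesday

This is JDN 2341537 (22 October 1698 Gregorian).
2341537 ≡ 2 (mod 7); counting from Monday = 0 gives Wednesday.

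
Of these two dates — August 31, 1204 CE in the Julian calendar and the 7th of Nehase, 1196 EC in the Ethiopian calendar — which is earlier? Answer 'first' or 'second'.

second

The two dates have Julian Day Numbers 2161062 and 2161031 respectively.
Since 2161031 < 2161062, the second date comes first.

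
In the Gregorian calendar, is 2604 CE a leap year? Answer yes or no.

yes

2604 is divisible by 4 and not by 100, so it is a leap year.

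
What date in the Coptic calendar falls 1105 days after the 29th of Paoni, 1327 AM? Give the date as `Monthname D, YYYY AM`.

Epip 8, 1330 AM

Counting 1105 days forward from JDN 2309649 reaches JDN 2310754, which is Epip 8, 1330 AM.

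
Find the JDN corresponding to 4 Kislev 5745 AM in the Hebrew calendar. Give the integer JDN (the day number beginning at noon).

2446033

Equivalently 28 November 1984 (Gregorian).
JDN 2451545 is 1 January 2000 CE (Gregorian); the target day is −5512 days from there, so JDN = 2446033.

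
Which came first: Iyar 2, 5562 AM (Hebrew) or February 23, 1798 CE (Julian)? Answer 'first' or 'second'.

First date → JDN 2379350; second date → JDN 2377831.
JDN 2377831 < JDN 2379350, so the second date is earlier.

second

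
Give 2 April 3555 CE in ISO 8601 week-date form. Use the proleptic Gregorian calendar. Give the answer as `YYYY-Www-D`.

The weekday is Saturday (ISO weekday 6).
That Saturday belongs to ISO week 13 of ISO year 3555.

3555-W13-6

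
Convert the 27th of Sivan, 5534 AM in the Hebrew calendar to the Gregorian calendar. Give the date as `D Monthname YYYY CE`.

6 June 1774 CE

Both dates share Julian Day Number 2369157; in the Gregorian calendar that is 6 June 1774 CE.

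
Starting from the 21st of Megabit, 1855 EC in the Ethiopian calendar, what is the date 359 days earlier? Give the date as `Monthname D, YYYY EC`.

The starting date is JDN 2401594; 2401594 − 359 = 2401235.
JDN 2401235 corresponds to Megabit 27, 1854 EC.

Megabit 27, 1854 EC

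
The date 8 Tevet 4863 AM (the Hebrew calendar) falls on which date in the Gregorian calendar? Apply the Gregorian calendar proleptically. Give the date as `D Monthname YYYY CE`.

Julian Day Number of the source date = 2123918.
Converting JDN 2123918 to the Gregorian calendar gives 28 December 1102 CE.

28 December 1102 CE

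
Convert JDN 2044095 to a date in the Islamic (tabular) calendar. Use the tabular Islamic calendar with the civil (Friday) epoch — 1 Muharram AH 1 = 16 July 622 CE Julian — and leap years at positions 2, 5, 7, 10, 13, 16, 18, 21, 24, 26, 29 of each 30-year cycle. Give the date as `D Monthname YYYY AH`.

JDN 2044095 is 9 June 884 in the proleptic Gregorian calendar.
In the tabular Islamic calendar that day is 6 Dhu al-Hijjah 270 AH.

6 Dhu al-Hijjah 270 AH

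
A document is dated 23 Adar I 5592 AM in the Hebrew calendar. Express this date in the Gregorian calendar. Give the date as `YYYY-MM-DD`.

1832-02-24

Julian Day Number of the source date = 2390238.
Converting JDN 2390238 to the Gregorian calendar gives 24 February 1832 CE.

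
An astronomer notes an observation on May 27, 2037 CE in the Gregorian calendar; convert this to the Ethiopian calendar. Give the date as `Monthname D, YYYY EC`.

Ginbot 19, 2029 EC

Julian Day Number of the source date = 2465206.
Converting JDN 2465206 to the Ethiopian calendar gives 19 Ginbot 2029 EC.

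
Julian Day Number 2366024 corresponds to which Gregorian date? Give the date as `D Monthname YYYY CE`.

Counting from JDN 2299161 = 15 Oct 1582 gives an offset of 66863 days.

7 November 1765 CE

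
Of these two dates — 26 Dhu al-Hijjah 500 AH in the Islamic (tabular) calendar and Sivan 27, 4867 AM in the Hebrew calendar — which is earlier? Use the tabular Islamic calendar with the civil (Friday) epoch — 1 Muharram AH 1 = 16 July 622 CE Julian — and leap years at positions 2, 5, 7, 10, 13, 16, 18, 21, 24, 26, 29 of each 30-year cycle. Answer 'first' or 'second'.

First date → JDN 2125619; second date → JDN 2125559.
JDN 2125559 < JDN 2125619, so the second date is earlier.

second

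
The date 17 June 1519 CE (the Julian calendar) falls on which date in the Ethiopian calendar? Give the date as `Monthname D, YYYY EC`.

Both dates share Julian Day Number 2276040; in the Ethiopian calendar that is 23 Sene 1511 EC.

Sene 23, 1511 EC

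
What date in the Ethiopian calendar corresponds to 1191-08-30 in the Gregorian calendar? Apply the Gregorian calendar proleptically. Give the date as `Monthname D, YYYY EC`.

Nehase 30, 1183 EC

Julian Day Number of the source date = 2156305.
Converting JDN 2156305 to the Ethiopian calendar gives 30 Nehase 1183 EC.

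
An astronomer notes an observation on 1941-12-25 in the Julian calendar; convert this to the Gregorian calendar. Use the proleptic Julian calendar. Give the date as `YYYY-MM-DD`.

For dates in this range the Gregorian date is 13 days ahead of the Julian.
25 December 1941 Julian + 13 days → 7 January 1942 Gregorian.

1942-01-07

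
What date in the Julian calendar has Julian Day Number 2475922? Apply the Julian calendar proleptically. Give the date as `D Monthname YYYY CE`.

The Gregorian equivalent of JDN 2475922 is 28 September 2066.
In the Julian calendar that day is 15 September 2066 CE.

15 September 2066 CE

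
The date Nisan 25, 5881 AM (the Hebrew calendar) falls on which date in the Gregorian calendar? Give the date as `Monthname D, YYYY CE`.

April 13, 2121 CE

Both dates share Julian Day Number 2495842; in the Gregorian calendar that is 13 April 2121 CE.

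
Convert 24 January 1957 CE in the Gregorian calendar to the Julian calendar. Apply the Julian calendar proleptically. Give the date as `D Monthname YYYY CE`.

11 January 1957 CE

At this point the Julian calendar is 13 days behind the Gregorian.
24 January 1957 Gregorian − 13 days → 11 January 1957 Julian.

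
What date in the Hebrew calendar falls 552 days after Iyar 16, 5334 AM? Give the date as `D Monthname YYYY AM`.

7 Kislev 5336 AM

The starting date is JDN 2296088; 2296088 + 552 = 2296640.
JDN 2296640 corresponds to 7 Kislev 5336 AM.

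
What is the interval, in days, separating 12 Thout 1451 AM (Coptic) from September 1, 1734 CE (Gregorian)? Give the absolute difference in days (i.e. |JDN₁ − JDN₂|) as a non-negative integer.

First date → JDN 2354653; second date → JDN 2354634.
The interval is |2354653 − 2354634| = 19 days.

19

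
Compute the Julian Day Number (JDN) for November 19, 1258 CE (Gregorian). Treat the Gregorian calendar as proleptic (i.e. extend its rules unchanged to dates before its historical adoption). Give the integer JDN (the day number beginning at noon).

2180858

JDN 2400001 is 17 November 1858 CE (Gregorian), MJD 0; the target day is −219143 days from there, so JDN = 2180858.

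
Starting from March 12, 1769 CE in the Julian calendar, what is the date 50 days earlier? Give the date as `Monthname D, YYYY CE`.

JDN of March 12, 1769 CE = 2367256.
2367256 − 50 = 2367206.
JDN 2367206 in the Julian calendar is January 21, 1769 CE.

January 21, 1769 CE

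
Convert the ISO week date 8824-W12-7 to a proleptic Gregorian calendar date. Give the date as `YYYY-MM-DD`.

8824-03-24

ISO week 1 of 8824 is the week containing the first Thursday of 8824.
Week 12, day 7 (Sunday) lands on 8824-03-24.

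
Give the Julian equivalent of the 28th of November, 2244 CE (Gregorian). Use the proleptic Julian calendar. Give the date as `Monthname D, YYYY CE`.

At this point the Julian calendar is 15 days behind the Gregorian.
28 November 2244 Gregorian − 15 days → 13 November 2244 Julian.

November 13, 2244 CE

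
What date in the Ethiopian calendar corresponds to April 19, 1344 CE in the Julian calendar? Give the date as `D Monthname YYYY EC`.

Julian Day Number of the source date = 2212063.
Converting JDN 2212063 to the Ethiopian calendar gives 24 Miyazya 1336 EC.

24 Miyazya 1336 EC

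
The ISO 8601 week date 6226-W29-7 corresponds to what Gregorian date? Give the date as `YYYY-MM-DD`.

6226-07-23

ISO week 1 of 6226 is the week containing the first Thursday of 6226.
Week 29, day 7 (Sunday) lands on 6226-07-23.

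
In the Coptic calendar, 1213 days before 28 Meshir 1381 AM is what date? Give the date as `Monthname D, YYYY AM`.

Counting 1213 days back from JDN 2329252 reaches JDN 2328039, which is Hathor 1, 1378 AM.

Hathor 1, 1378 AM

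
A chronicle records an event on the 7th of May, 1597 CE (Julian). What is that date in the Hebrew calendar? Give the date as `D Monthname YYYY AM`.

Both dates share Julian Day Number 2304489; in the Hebrew calendar that is 29 Iyar 5357 AM.

29 Iyar 5357 AM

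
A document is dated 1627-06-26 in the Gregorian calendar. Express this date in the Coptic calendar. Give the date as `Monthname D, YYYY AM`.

Paoni 22, 1343 AM

Julian Day Number of the source date = 2315486.
Converting JDN 2315486 to the Coptic calendar gives 22 Paoni 1343 AM.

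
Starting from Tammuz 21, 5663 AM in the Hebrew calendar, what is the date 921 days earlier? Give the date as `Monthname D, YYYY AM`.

Counting 921 days back from JDN 2416312 reaches JDN 2415391, which is Tevet 15, 5661 AM.

Tevet 15, 5661 AM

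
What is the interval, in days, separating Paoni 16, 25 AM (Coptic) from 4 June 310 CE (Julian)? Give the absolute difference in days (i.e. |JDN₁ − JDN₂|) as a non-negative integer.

JDN of the first date = 1834081.
JDN of the second date = 1834440.
|1834440 − 1834081| = 359.

359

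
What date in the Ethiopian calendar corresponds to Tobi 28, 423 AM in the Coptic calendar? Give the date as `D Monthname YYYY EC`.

28 Tir 699 EC

The source date corresponds to 27 January 707 in the proleptic Gregorian calendar (JDN 1979312).
That day falls on 28 Tir 699 EC in the Ethiopian calendar.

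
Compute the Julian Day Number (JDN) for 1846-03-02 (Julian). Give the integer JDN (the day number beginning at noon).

2395370

Equivalently 14 March 1846 (Gregorian).
JDN 2400001 is 17 November 1858 CE (Gregorian), MJD 0; the target day is −4631 days from there, so JDN = 2395370.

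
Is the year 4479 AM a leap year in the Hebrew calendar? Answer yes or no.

Hebrew year 4479 is year 14 of its 19-year Metonic cycle; leap years are at positions 3, 6, 8, 11, 14, 17, 19, so it is a leap year (13 months).

yes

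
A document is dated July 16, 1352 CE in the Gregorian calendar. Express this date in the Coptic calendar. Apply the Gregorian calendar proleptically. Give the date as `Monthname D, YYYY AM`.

Both dates share Julian Day Number 2215065; in the Coptic calendar that is 14 Epip 1068 AM.

Epip 14, 1068 AM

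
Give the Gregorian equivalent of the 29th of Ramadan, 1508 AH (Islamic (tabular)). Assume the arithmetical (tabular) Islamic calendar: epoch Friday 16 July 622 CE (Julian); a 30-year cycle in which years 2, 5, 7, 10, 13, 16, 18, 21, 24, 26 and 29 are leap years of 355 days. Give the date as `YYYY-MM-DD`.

2085-05-24

Both dates share Julian Day Number 2482735; in the Gregorian calendar that is 24 May 2085 CE.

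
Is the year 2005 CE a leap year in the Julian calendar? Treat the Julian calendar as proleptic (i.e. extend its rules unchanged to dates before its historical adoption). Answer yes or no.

no

2005 mod 4 = 1, so it is a common year in the Julian calendar.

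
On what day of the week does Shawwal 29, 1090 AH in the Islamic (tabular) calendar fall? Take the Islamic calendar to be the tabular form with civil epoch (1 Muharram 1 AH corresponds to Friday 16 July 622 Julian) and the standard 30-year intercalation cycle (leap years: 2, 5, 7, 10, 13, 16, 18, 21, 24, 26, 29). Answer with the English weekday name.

Sunday

In the Gregorian calendar this is 3 December 1679 (JDN 2334639).
Since JDN mod 7 = 6 (0 = Monday), the day is Sunday.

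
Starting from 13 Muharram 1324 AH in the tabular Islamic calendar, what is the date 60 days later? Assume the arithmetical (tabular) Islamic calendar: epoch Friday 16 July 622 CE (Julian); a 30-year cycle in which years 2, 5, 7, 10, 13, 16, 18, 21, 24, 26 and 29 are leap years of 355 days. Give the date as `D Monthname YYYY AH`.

14 Rabi' al-Awwal 1324 AH

Counting 60 days forward from JDN 2417279 reaches JDN 2417339, which is 14 Rabi' al-Awwal 1324 AH.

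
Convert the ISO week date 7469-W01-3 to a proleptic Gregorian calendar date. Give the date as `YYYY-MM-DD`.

7469-01-06

ISO week 1 of 7469 is the week containing the first Thursday of 7469.
Week 1, day 3 (Wednesday) lands on 7469-01-06.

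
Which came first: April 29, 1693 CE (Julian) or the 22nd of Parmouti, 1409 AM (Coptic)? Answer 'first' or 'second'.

second

The two dates have Julian Day Numbers 2339545 and 2339533 respectively.
Since 2339533 < 2339545, the second date comes first.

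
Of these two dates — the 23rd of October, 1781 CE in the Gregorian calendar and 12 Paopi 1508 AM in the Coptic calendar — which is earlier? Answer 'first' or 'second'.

First date → JDN 2371853; second date → JDN 2375503.
JDN 2371853 < JDN 2375503, so the first date is earlier.

first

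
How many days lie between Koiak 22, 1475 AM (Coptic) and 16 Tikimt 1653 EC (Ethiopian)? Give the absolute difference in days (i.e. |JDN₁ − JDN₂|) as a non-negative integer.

First date → JDN 2363519; second date → JDN 2327659.
The interval is |2363519 − 2327659| = 35860 days.

35860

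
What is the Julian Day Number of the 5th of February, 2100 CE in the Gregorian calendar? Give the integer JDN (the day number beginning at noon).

JDN 2299161 is 15 October 1582 CE (Gregorian); the target day is +188944 days from there, so JDN = 2488105.

2488105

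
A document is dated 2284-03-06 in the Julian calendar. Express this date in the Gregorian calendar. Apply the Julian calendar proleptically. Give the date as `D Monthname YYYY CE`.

21 March 2284 CE

The Julian–Gregorian offset here is 15 days (Julian trailing).
6 March 2284 Julian + 15 days → 21 March 2284 Gregorian.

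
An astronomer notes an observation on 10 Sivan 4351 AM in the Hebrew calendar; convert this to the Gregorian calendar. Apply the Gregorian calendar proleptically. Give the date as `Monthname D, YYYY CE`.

Both dates share Julian Day Number 1937078; in the Gregorian calendar that is 9 June 591 CE.

June 9, 591 CE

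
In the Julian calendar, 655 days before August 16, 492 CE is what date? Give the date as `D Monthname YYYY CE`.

Counting 655 days back from JDN 1900989 reaches JDN 1900334, which is 31 October 490 CE.

31 October 490 CE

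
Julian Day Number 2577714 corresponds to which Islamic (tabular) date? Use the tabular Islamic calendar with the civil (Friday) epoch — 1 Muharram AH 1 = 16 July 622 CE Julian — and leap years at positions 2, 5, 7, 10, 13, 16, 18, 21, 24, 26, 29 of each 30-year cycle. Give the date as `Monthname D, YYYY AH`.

JDN 2577714 is 10 June 2345 in the Gregorian calendar.
In the tabular Islamic calendar that day is Shawwal 8, 1776 AH.

Shawwal 8, 1776 AH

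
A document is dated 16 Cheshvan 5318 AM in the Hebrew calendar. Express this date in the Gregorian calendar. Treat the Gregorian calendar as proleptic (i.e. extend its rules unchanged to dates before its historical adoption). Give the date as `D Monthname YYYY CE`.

20 October 1557 CE

Julian Day Number of the source date = 2290035.
Converting JDN 2290035 to the Gregorian calendar gives 20 October 1557 CE.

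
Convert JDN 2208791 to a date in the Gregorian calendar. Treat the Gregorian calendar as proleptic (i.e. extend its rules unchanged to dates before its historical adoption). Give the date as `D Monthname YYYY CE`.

Counting from JDN 2299161 = 15 Oct 1582 gives an offset of -90370 days.

13 May 1335 CE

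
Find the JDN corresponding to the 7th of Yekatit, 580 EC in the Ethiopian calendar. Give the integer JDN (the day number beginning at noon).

1935857

Equivalently 4 February 588 (proleptic Gregorian).
JDN 2400001 is 17 November 1858 CE (Gregorian), MJD 0; the target day is −464144 days from there, so JDN = 1935857.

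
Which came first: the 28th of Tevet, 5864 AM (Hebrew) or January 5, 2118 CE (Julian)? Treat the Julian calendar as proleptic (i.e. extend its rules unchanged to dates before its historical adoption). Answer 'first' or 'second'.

first

Converting both to JDN: 2489555 vs 2494662; the smaller is the first.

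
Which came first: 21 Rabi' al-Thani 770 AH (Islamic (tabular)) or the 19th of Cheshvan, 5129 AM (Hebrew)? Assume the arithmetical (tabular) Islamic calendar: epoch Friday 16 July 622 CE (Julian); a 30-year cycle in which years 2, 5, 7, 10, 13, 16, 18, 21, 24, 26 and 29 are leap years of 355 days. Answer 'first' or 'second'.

First date → JDN 2221057; second date → JDN 2221025.
JDN 2221025 < JDN 2221057, so the second date is earlier.

second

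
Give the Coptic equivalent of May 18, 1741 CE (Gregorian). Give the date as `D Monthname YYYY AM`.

12 Pashons 1457 AM

Both dates share Julian Day Number 2357085; in the Coptic calendar that is 12 Pashons 1457 AM.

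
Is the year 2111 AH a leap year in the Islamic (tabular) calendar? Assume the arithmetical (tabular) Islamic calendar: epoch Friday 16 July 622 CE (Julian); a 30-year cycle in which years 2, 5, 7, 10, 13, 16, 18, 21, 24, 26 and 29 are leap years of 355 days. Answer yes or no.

Year 2111 AH is year 11 of its 30-year cycle; leap positions are 2, 5, 7, 10, 13, 16, 18, 21, 24, 26, 29, so it is a common year (354 days).

no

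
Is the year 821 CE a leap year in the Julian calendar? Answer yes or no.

no

821 mod 4 = 1, so it is a common year in the Julian calendar.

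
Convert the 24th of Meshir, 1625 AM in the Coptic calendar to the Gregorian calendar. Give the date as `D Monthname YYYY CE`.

3 March 1909 CE

Julian Day Number of the source date = 2418369.
Converting JDN 2418369 to the Gregorian calendar gives 3 March 1909 CE.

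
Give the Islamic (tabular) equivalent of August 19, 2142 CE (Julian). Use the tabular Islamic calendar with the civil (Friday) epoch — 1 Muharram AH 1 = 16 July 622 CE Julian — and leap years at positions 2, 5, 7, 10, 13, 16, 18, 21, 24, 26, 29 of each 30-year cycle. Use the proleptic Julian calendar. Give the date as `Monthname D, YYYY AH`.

Shawwal 11, 1567 AH

The source date corresponds to 2 September 2142 in the Gregorian calendar (JDN 2503654).
That day falls on 11 Shawwal 1567 AH in the tabular Islamic calendar.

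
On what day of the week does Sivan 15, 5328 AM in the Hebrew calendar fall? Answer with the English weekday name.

Friday

Equivalently 21 June 1568 Gregorian, JDN 2293932.
2293932 ≡ 4 (mod 7); counting from Monday = 0 gives Friday.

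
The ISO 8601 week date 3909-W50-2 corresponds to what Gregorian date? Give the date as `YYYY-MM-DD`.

3909-12-14

ISO week 1 of 3909 is the week containing the first Thursday of 3909.
Week 50, day 2 (Tuesday) lands on 3909-12-14.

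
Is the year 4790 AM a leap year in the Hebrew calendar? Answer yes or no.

Hebrew year 4790 is year 2 of its 19-year Metonic cycle; leap years are at positions 3, 6, 8, 11, 14, 17, 19, so it is a common year (12 months).

no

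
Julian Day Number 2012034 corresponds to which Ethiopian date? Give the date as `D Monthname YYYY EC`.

2 Pagume 788 EC

JDN 2012034 is 29 August 796 in the proleptic Gregorian calendar.
In the Ethiopian calendar that day is 2 Pagume 788 EC.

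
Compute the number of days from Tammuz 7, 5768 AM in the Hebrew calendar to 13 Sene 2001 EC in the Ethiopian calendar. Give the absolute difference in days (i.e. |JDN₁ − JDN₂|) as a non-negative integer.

345

JDN of the first date = 2454658.
JDN of the second date = 2455003.
|2455003 − 2454658| = 345.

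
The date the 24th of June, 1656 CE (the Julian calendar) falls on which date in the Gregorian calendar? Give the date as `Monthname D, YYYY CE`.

July 4, 1656 CE

The Julian–Gregorian offset here is 10 days (Julian trailing).
24 June 1656 Julian + 10 days → 4 July 1656 Gregorian.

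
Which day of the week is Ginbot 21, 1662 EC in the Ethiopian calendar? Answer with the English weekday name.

Monday

In the Gregorian calendar this is 26 May 1670 (JDN 2331161).
2331161 ≡ 0 (mod 7); counting from Monday = 0 gives Monday.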